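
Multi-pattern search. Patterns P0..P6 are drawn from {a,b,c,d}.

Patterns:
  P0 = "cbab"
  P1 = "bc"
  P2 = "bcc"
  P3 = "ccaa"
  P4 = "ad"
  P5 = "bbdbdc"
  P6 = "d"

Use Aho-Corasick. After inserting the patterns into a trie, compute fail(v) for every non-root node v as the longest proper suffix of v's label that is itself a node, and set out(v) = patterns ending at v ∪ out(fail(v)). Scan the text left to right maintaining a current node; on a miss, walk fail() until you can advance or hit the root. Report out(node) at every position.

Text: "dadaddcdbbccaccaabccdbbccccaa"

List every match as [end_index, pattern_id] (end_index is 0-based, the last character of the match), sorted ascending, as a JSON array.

Build automaton:
Trie (insert patterns):
  0='ε' goto a→11 b→5 c→1 d→18
  1='c' goto b→2 c→8
  2='cb' goto a→3
  3='cba' goto b→4
  4='cbab' goto ·  [P0 ends]
  5='b' goto b→13 c→6
  6='bc' goto c→7  [P1 ends]
  7='bcc' goto ·  [P2 ends]
  8='cc' goto a→9
  9='cca' goto a→10
  10='ccaa' goto ·  [P3 ends]
  11='a' goto d→12
  12='ad' goto ·  [P4 ends]
  13='bb' goto d→14
  14='bbd' goto b→15
  15='bbdb' goto d→16
  16='bbdbd' goto c→17
  17='bbdbdc' goto ·  [P5 ends]
  18='d' goto ·  [P6 ends]

Failure links (BFS by depth):
  n1('c'): parent n0 fail=0; on 'c' 0 → fail=0;  out ∅∪∅=∅
  n5('b'): parent n0 fail=0; on 'b' 0 → fail=0;  out ∅∪∅=∅
  n11('a'): parent n0 fail=0; on 'a' 0 → fail=0;  out ∅∪∅=∅
  n18('d'): parent n0 fail=0; on 'd' 0 → fail=0;  out {6}∪∅={6}
  n2('cb'): parent n1 fail=0; on 'b' 0 → fail=5;  out ∅∪∅=∅
  n6('bc'): parent n5 fail=0; on 'c' 0 → fail=1;  out {1}∪∅={1}
  n8('cc'): parent n1 fail=0; on 'c' 0 → fail=1;  out ∅∪∅=∅
  n12('ad'): parent n11 fail=0; on 'd' 0 → fail=18;  out {4}∪{6}={4,6}
  n13('bb'): parent n5 fail=0; on 'b' 0 → fail=5;  out ∅∪∅=∅
  n3('cba'): parent n2 fail=5; on 'a' 5→0 → fail=11;  out ∅∪∅=∅
  n7('bcc'): parent n6 fail=1; on 'c' 1 → fail=8;  out {2}∪∅={2}
  n9('cca'): parent n8 fail=1; on 'a' 1→0 → fail=11;  out ∅∪∅=∅
  n14('bbd'): parent n13 fail=5; on 'd' 5→0 → fail=18;  out ∅∪{6}={6}
  n4('cbab'): parent n3 fail=11; on 'b' 11→0 → fail=5;  out {0}∪∅={0}
  n10('ccaa'): parent n9 fail=11; on 'a' 11→0 → fail=11;  out {3}∪∅={3}
  n15('bbdb'): parent n14 fail=18; on 'b' 18→0 → fail=5;  out ∅∪∅=∅
  n16('bbdbd'): parent n15 fail=5; on 'd' 5→0 → fail=18;  out ∅∪{6}={6}
  n17('bbdbdc'): parent n16 fail=18; on 'c' 18→0 → fail=1;  out {5}∪∅={5}

Scan:
pos 0 'd': at 18  emit P6@[0:0]
pos 1 'a': at 11 (fail-walked)
pos 2 'd': at 12  emit P4@[1:2],P6@[2:2]
pos 3 'a': at 11 (fail-walked)
pos 4 'd': at 12  emit P4@[3:4],P6@[4:4]
pos 5 'd': at 18 (fail-walked)  emit P6@[5:5]
pos 6 'c': at 1 (fail-walked)
pos 7 'd': at 18 (fail-walked)  emit P6@[7:7]
pos 8 'b': at 5 (fail-walked)
pos 9 'b': at 13
pos 10 'c': at 6 (fail-walked)  emit P1@[9:10]
pos 11 'c': at 7  emit P2@[9:11]
pos 12 'a': at 9 (fail-walked)
pos 13 'c': at 1 (fail-walked)
pos 14 'c': at 8
pos 15 'a': at 9
pos 16 'a': at 10  emit P3@[13:16]
pos 17 'b': at 5 (fail-walked)
pos 18 'c': at 6  emit P1@[17:18]
pos 19 'c': at 7  emit P2@[17:19]
pos 20 'd': at 18 (fail-walked)  emit P6@[20:20]
pos 21 'b': at 5 (fail-walked)
pos 22 'b': at 13
pos 23 'c': at 6 (fail-walked)  emit P1@[22:23]
pos 24 'c': at 7  emit P2@[22:24]
pos 25 'c': at 8 (fail-walked)
pos 26 'c': at 8 (fail-walked)
pos 27 'a': at 9
pos 28 'a': at 10  emit P3@[25:28]

All matches (sorted): [[0,6],[2,4],[2,6],[4,4],[4,6],[5,6],[7,6],[10,1],[11,2],[16,3],[18,1],[19,2],[20,6],[23,1],[24,2],[28,3]]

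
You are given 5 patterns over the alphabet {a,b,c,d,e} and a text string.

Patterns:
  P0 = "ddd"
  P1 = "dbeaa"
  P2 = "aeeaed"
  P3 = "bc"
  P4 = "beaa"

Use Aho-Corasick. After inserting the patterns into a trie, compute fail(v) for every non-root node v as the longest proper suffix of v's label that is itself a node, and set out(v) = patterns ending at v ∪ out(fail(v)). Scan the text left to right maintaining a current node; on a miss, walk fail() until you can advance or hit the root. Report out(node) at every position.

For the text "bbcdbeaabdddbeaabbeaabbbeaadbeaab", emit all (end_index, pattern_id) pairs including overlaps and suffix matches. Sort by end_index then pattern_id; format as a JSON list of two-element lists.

Build automaton:
Trie (insert patterns):
  0='ε' goto a→8 b→14 d→1
  1='d' goto b→4 d→2
  2='dd' goto d→3
  3='ddd' goto ·  ←P0
  4='db' goto e→5
  5='dbe' goto a→6
  6='dbea' goto a→7
  7='dbeaa' goto ·  ←P1
  8='a' goto e→9
  9='ae' goto e→10
  10='aee' goto a→11
  11='aeea' goto e→12
  12='aeeae' goto d→13
  13='aeeaed' goto ·  ←P2
  14='b' goto c→15 e→16
  15='bc' goto ·  ←P3
  16='be' goto a→17
  17='bea' goto a→18
  18='beaa' goto ·  ←P4

BFS fail/out derivation:
  fail(1) 'd': from fail(0)=0 chase 'd': 0 ⇒ 0;  out=∅∪out(0)=∅
  fail(8) 'a': from fail(0)=0 chase 'a': 0 ⇒ 0;  out=∅∪out(0)=∅
  fail(14) 'b': from fail(0)=0 chase 'b': 0 ⇒ 0;  out=∅∪out(0)=∅
  fail(2) 'dd': from fail(1)=0 chase 'd': 0 ⇒ 1;  out=∅∪out(1)=∅
  fail(4) 'db': from fail(1)=0 chase 'b': 0 ⇒ 14;  out=∅∪out(14)=∅
  fail(9) 'ae': from fail(8)=0 chase 'e': 0 ⇒ 0;  out=∅∪out(0)=∅
  fail(15) 'bc': from fail(14)=0 chase 'c': 0 ⇒ 0;  out={3}∪out(0)={3}
  fail(16) 'be': from fail(14)=0 chase 'e': 0 ⇒ 0;  out=∅∪out(0)=∅
  fail(3) 'ddd': from fail(2)=1 chase 'd': 1 ⇒ 2;  out={0}∪out(2)={0}
  fail(5) 'dbe': from fail(4)=14 chase 'e': 14 ⇒ 16;  out=∅∪out(16)=∅
  fail(10) 'aee': from fail(9)=0 chase 'e': 0 ⇒ 0;  out=∅∪out(0)=∅
  fail(17) 'bea': from fail(16)=0 chase 'a': 0 ⇒ 8;  out=∅∪out(8)=∅
  fail(6) 'dbea': from fail(5)=16 chase 'a': 16 ⇒ 17;  out=∅∪out(17)=∅
  fail(11) 'aeea': from fail(10)=0 chase 'a': 0 ⇒ 8;  out=∅∪out(8)=∅
  fail(18) 'beaa': from fail(17)=8 chase 'a': 8→0 ⇒ 8;  out={4}∪out(8)={4}
  fail(7) 'dbeaa': from fail(6)=17 chase 'a': 17 ⇒ 18;  out={1}∪out(18)={1,4}
  fail(12) 'aeeae': from fail(11)=8 chase 'e': 8 ⇒ 9;  out=∅∪out(9)=∅
  fail(13) 'aeeaed': from fail(12)=9 chase 'd': 9→0 ⇒ 1;  out={2}∪out(1)={2}

Scan:
i=0 'b': node 0→14
i=1 'b': node 14→14 (fail-walked)
i=2 'c': node 14→15  → match P3@[1:2]
i=3 'd': node 15→1 (fail-walked)
i=4 'b': node 1→4
i=5 'e': node 4→5
i=6 'a': node 5→6
i=7 'a': node 6→7  → match P1@[3:7],P4@[4:7]
i=8 'b': node 7→14 (fail-walked)
i=9 'd': node 14→1 (fail-walked)
i=10 'd': node 1→2
i=11 'd': node 2→3  → match P0@[9:11]
i=12 'b': node 3→4 (fail-walked)
i=13 'e': node 4→5
i=14 'a': node 5→6
i=15 'a': node 6→7  → match P1@[11:15],P4@[12:15]
i=16 'b': node 7→14 (fail-walked)
i=17 'b': node 14→14 (fail-walked)
i=18 'e': node 14→16
i=19 'a': node 16→17
i=20 'a': node 17→18  → match P4@[17:20]
i=21 'b': node 18→14 (fail-walked)
i=22 'b': node 14→14 (fail-walked)
i=23 'b': node 14→14 (fail-walked)
i=24 'e': node 14→16
i=25 'a': node 16→17
i=26 'a': node 17→18  → match P4@[23:26]
i=27 'd': node 18→1 (fail-walked)
i=28 'b': node 1→4
i=29 'e': node 4→5
i=30 'a': node 5→6
i=31 'a': node 6→7  → match P1@[27:31],P4@[28:31]
i=32 'b': node 7→14 (fail-walked)

All matches (sorted): [[2,3],[7,1],[7,4],[11,0],[15,1],[15,4],[20,4],[26,4],[31,1],[31,4]]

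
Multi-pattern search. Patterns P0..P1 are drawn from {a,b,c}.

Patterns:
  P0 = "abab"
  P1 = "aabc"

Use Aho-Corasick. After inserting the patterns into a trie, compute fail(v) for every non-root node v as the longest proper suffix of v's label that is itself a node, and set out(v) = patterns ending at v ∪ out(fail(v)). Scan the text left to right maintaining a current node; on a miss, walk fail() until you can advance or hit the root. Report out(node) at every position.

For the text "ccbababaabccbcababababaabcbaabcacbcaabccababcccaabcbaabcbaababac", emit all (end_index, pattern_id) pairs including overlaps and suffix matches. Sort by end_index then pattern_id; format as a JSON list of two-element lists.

Build automaton:
Trie nodes:
  n0 'ε': a→1
  n1 'a': a→5 b→2
  n2 'ab': a→3
  n3 'aba': b→4
  n4 'abab': ·  ←P0
  n5 'aa': b→6
  n6 'aab': c→7
  n7 'aabc': ·  ←P1

Failure links (BFS by depth):
  n1('a'): parent n0 fail=0; on 'a' 0 → fail=0;  out ∅∪∅=∅
  n2('ab'): parent n1 fail=0; on 'b' 0 → fail=0;  out ∅∪∅=∅
  n5('aa'): parent n1 fail=0; on 'a' 0 → fail=1;  out ∅∪∅=∅
  n3('aba'): parent n2 fail=0; on 'a' 0 → fail=1;  out ∅∪∅=∅
  n6('aab'): parent n5 fail=1; on 'b' 1 → fail=2;  out ∅∪∅=∅
  n4('abab'): parent n3 fail=1; on 'b' 1 → fail=2;  out {0}∪∅={0}
  n7('aabc'): parent n6 fail=2; on 'c' 2→0 → fail=0;  out {1}∪∅={1}

Run:
pos 0 'c': at 0
pos 1 'c': at 0
pos 2 'b': at 0
pos 3 'a': at 1
pos 4 'b': at 2
pos 5 'a': at 3
pos 6 'b': at 4  ** P0@[3:6]
pos 7 'a': at 3 ·f
pos 8 'a': at 5 ·f
pos 9 'b': at 6
pos 10 'c': at 7  ** P1@[7:10]
pos 11 'c': at 0 ·f
pos 12 'b': at 0
pos 13 'c': at 0
pos 14 'a': at 1
pos 15 'b': at 2
pos 16 'a': at 3
pos 17 'b': at 4  ** P0@[14:17]
pos 18 'a': at 3 ·f
pos 19 'b': at 4  ** P0@[16:19]
pos 20 'a': at 3 ·f
pos 21 'b': at 4  ** P0@[18:21]
pos 22 'a': at 3 ·f
pos 23 'a': at 5 ·f
pos 24 'b': at 6
pos 25 'c': at 7  ** P1@[22:25]
pos 26 'b': at 0 ·f
pos 27 'a': at 1
pos 28 'a': at 5
pos 29 'b': at 6
pos 30 'c': at 7  ** P1@[27:30]
pos 31 'a': at 1 ·f
pos 32 'c': at 0 ·f
pos 33 'b': at 0
pos 34 'c': at 0
pos 35 'a': at 1
pos 36 'a': at 5
pos 37 'b': at 6
pos 38 'c': at 7  ** P1@[35:38]
pos 39 'c': at 0 ·f
pos 40 'a': at 1
pos 41 'b': at 2
pos 42 'a': at 3
pos 43 'b': at 4  ** P0@[40:43]
pos 44 'c': at 0 ·f
pos 45 'c': at 0
pos 46 'c': at 0
pos 47 'a': at 1
pos 48 'a': at 5
pos 49 'b': at 6
pos 50 'c': at 7  ** P1@[47:50]
pos 51 'b': at 0 ·f
pos 52 'a': at 1
pos 53 'a': at 5
pos 54 'b': at 6
pos 55 'c': at 7  ** P1@[52:55]
pos 56 'b': at 0 ·f
pos 57 'a': at 1
pos 58 'a': at 5
pos 59 'b': at 6
pos 60 'a': at 3 ·f
pos 61 'b': at 4  ** P0@[58:61]
pos 62 'a': at 3 ·f
pos 63 'c': at 0 ·f

Matches: [[6,0],[10,1],[17,0],[19,0],[21,0],[25,1],[30,1],[38,1],[43,0],[50,1],[55,1],[61,0]]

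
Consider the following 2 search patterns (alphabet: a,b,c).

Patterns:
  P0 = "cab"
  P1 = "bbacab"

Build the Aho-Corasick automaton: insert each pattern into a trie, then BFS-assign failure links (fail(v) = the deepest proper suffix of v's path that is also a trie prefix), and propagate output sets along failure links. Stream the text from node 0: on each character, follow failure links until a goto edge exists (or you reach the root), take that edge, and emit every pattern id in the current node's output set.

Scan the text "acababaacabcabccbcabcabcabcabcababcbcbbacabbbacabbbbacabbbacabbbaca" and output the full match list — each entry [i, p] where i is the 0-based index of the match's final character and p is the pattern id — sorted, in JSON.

Construct AC machine:
Trie nodes:
  0='ε' goto b→4 c→1
  1='c' goto a→2
  2='ca' goto b→3
  3='cab' goto ·  ←P0
  4='b' goto b→5
  5='bb' goto a→6
  6='bba' goto c→7
  7='bbac' goto a→8
  8='bbaca' goto b→9
  9='bbacab' goto ·  ←P1

Failure links (BFS by depth):
  fail(1) 'c': from fail(0)=0 chase 'c': 0 ⇒ 0;  out=∅∪out(0)=∅
  fail(4) 'b': from fail(0)=0 chase 'b': 0 ⇒ 0;  out=∅∪out(0)=∅
  fail(2) 'ca': from fail(1)=0 chase 'a': 0 ⇒ 0;  out=∅∪out(0)=∅
  fail(5) 'bb': from fail(4)=0 chase 'b': 0 ⇒ 4;  out=∅∪out(4)=∅
  fail(3) 'cab': from fail(2)=0 chase 'b': 0 ⇒ 4;  out={0}∪out(4)={0}
  fail(6) 'bba': from fail(5)=4 chase 'a': 4→0 ⇒ 0;  out=∅∪out(0)=∅
  fail(7) 'bbac': from fail(6)=0 chase 'c': 0 ⇒ 1;  out=∅∪out(1)=∅
  fail(8) 'bbaca': from fail(7)=1 chase 'a': 1 ⇒ 2;  out=∅∪out(2)=∅
  fail(9) 'bbacab': from fail(8)=2 chase 'b': 2 ⇒ 3;  out={1}∪out(3)={0,1}

Text stream:
[0] read 'a'  n0⇒n0
[1] read 'c'  n0⇒n1
[2] read 'a'  n1⇒n2
[3] read 'b'  n2⇒n3  → match P0@[1:3]
[4] read 'a'  n3⇒n0 (via fail)
[5] read 'b'  n0⇒n4
[6] read 'a'  n4⇒n0 (via fail)
[7] read 'a'  n0⇒n0
[8] read 'c'  n0⇒n1
[9] read 'a'  n1⇒n2
[10] read 'b'  n2⇒n3  → match P0@[8:10]
[11] read 'c'  n3⇒n1 (via fail)
[12] read 'a'  n1⇒n2
[13] read 'b'  n2⇒n3  → match P0@[11:13]
[14] read 'c'  n3⇒n1 (via fail)
[15] read 'c'  n1⇒n1 (via fail)
[16] read 'b'  n1⇒n4 (via fail)
[17] read 'c'  n4⇒n1 (via fail)
[18] read 'a'  n1⇒n2
[19] read 'b'  n2⇒n3  → match P0@[17:19]
[20] read 'c'  n3⇒n1 (via fail)
[21] read 'a'  n1⇒n2
[22] read 'b'  n2⇒n3  → match P0@[20:22]
[23] read 'c'  n3⇒n1 (via fail)
[24] read 'a'  n1⇒n2
[25] read 'b'  n2⇒n3  → match P0@[23:25]
[26] read 'c'  n3⇒n1 (via fail)
[27] read 'a'  n1⇒n2
[28] read 'b'  n2⇒n3  → match P0@[26:28]
[29] read 'c'  n3⇒n1 (via fail)
[30] read 'a'  n1⇒n2
[31] read 'b'  n2⇒n3  → match P0@[29:31]
[32] read 'a'  n3⇒n0 (via fail)
[33] read 'b'  n0⇒n4
[34] read 'c'  n4⇒n1 (via fail)
[35] read 'b'  n1⇒n4 (via fail)
[36] read 'c'  n4⇒n1 (via fail)
[37] read 'b'  n1⇒n4 (via fail)
[38] read 'b'  n4⇒n5
[39] read 'a'  n5⇒n6
[40] read 'c'  n6⇒n7
[41] read 'a'  n7⇒n8
[42] read 'b'  n8⇒n9  → match P0@[40:42],P1@[37:42]
[43] read 'b'  n9⇒n5 (via fail)
[44] read 'b'  n5⇒n5 (via fail)
[45] read 'a'  n5⇒n6
[46] read 'c'  n6⇒n7
[47] read 'a'  n7⇒n8
[48] read 'b'  n8⇒n9  → match P0@[46:48],P1@[43:48]
[49] read 'b'  n9⇒n5 (via fail)
[50] read 'b'  n5⇒n5 (via fail)
[51] read 'b'  n5⇒n5 (via fail)
[52] read 'a'  n5⇒n6
[53] read 'c'  n6⇒n7
[54] read 'a'  n7⇒n8
[55] read 'b'  n8⇒n9  → match P0@[53:55],P1@[50:55]
[56] read 'b'  n9⇒n5 (via fail)
[57] read 'b'  n5⇒n5 (via fail)
[58] read 'a'  n5⇒n6
[59] read 'c'  n6⇒n7
[60] read 'a'  n7⇒n8
[61] read 'b'  n8⇒n9  → match P0@[59:61],P1@[56:61]
[62] read 'b'  n9⇒n5 (via fail)
[63] read 'b'  n5⇒n5 (via fail)
[64] read 'a'  n5⇒n6
[65] read 'c'  n6⇒n7
[66] read 'a'  n7⇒n8

Result: [[3,0],[10,0],[13,0],[19,0],[22,0],[25,0],[28,0],[31,0],[42,0],[42,1],[48,0],[48,1],[55,0],[55,1],[61,0],[61,1]]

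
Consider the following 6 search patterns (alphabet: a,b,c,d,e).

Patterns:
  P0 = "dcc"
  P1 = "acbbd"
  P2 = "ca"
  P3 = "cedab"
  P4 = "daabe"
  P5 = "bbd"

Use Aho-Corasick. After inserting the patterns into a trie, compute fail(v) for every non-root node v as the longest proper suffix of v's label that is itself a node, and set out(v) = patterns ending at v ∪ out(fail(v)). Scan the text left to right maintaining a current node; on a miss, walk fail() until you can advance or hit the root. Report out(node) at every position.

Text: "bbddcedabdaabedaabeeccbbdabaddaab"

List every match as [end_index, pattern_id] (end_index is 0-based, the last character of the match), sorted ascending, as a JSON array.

Build:
Trie nodes:
  0='ε' goto a→4 b→19 c→9 d→1
  1='d' goto a→15 c→2
  2='dc' goto c→3
  3='dcc' goto ·  [P0 ends]
  4='a' goto c→5
  5='ac' goto b→6
  6='acb' goto b→7
  7='acbb' goto d→8
  8='acbbd' goto ·  [P1 ends]
  9='c' goto a→10 e→11
  10='ca' goto ·  [P2 ends]
  11='ce' goto d→12
  12='ced' goto a→13
  13='ceda' goto b→14
  14='cedab' goto ·  [P3 ends]
  15='da' goto a→16
  16='daa' goto b→17
  17='daab' goto e→18
  18='daabe' goto ·  [P4 ends]
  19='b' goto b→20
  20='bb' goto d→21
  21='bbd' goto ·  [P5 ends]

Failure links (BFS by depth):
  fail(1) 'd': from fail(0)=0 chase 'd': 0 ⇒ 0;  out=∅∪out(0)=∅
  fail(4) 'a': from fail(0)=0 chase 'a': 0 ⇒ 0;  out=∅∪out(0)=∅
  fail(9) 'c': from fail(0)=0 chase 'c': 0 ⇒ 0;  out=∅∪out(0)=∅
  fail(19) 'b': from fail(0)=0 chase 'b': 0 ⇒ 0;  out=∅∪out(0)=∅
  fail(2) 'dc': from fail(1)=0 chase 'c': 0 ⇒ 9;  out=∅∪out(9)=∅
  fail(5) 'ac': from fail(4)=0 chase 'c': 0 ⇒ 9;  out=∅∪out(9)=∅
  fail(10) 'ca': from fail(9)=0 chase 'a': 0 ⇒ 4;  out={2}∪out(4)={2}
  fail(11) 'ce': from fail(9)=0 chase 'e': 0 ⇒ 0;  out=∅∪out(0)=∅
  fail(15) 'da': from fail(1)=0 chase 'a': 0 ⇒ 4;  out=∅∪out(4)=∅
  fail(20) 'bb': from fail(19)=0 chase 'b': 0 ⇒ 19;  out=∅∪out(19)=∅
  fail(3) 'dcc': from fail(2)=9 chase 'c': 9→0 ⇒ 9;  out={0}∪out(9)={0}
  fail(6) 'acb': from fail(5)=9 chase 'b': 9→0 ⇒ 19;  out=∅∪out(19)=∅
  fail(12) 'ced': from fail(11)=0 chase 'd': 0 ⇒ 1;  out=∅∪out(1)=∅
  fail(16) 'daa': from fail(15)=4 chase 'a': 4→0 ⇒ 4;  out=∅∪out(4)=∅
  fail(21) 'bbd': from fail(20)=19 chase 'd': 19→0 ⇒ 1;  out={5}∪out(1)={5}
  fail(7) 'acbb': from fail(6)=19 chase 'b': 19 ⇒ 20;  out=∅∪out(20)=∅
  fail(13) 'ceda': from fail(12)=1 chase 'a': 1 ⇒ 15;  out=∅∪out(15)=∅
  fail(17) 'daab': from fail(16)=4 chase 'b': 4→0 ⇒ 19;  out=∅∪out(19)=∅
  fail(8) 'acbbd': from fail(7)=20 chase 'd': 20 ⇒ 21;  out={1}∪out(21)={1,5}
  fail(14) 'cedab': from fail(13)=15 chase 'b': 15→4→0 ⇒ 19;  out={3}∪out(19)={3}
  fail(18) 'daabe': from fail(17)=19 chase 'e': 19→0 ⇒ 0;  out={4}∪out(0)={4}

Run:
i=0 'b': node 0→19
i=1 'b': node 19→20
i=2 'd': node 20→21  ** P5@[0:2]
i=3 'd': node 21→1 (via fail)
i=4 'c': node 1→2
i=5 'e': node 2→11 (via fail)
i=6 'd': node 11→12
i=7 'a': node 12→13
i=8 'b': node 13→14  ** P3@[4:8]
i=9 'd': node 14→1 (via fail)
i=10 'a': node 1→15
i=11 'a': node 15→16
i=12 'b': node 16→17
i=13 'e': node 17→18  ** P4@[9:13]
i=14 'd': node 18→1 (via fail)
i=15 'a': node 1→15
i=16 'a': node 15→16
i=17 'b': node 16→17
i=18 'e': node 17→18  ** P4@[14:18]
i=19 'e': node 18→0 (via fail)
i=20 'c': node 0→9
i=21 'c': node 9→9 (via fail)
i=22 'b': node 9→19 (via fail)
i=23 'b': node 19→20
i=24 'd': node 20→21  ** P5@[22:24]
i=25 'a': node 21→15 (via fail)
i=26 'b': node 15→19 (via fail)
i=27 'a': node 19→4 (via fail)
i=28 'd': node 4→1 (via fail)
i=29 'd': node 1→1 (via fail)
i=30 'a': node 1→15
i=31 'a': node 15→16
i=32 'b': node 16→17

Result: [[2,5],[8,3],[13,4],[18,4],[24,5]]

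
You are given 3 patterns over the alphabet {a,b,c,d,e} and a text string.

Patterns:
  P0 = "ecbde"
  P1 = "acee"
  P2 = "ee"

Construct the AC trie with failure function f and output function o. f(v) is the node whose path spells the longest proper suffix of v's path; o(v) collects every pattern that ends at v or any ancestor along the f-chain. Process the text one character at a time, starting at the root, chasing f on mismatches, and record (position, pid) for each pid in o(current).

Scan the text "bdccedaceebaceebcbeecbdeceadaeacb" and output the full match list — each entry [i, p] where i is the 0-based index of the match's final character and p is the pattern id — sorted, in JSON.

Construct AC machine:
Trie (insert patterns):
  0='ε' goto a→6 e→1
  1='e' goto c→2 e→10
  2='ec' goto b→3
  3='ecb' goto d→4
  4='ecbd' goto e→5
  5='ecbde' goto ·  ←P0
  6='a' goto c→7
  7='ac' goto e→8
  8='ace' goto e→9
  9='acee' goto ·  ←P1
  10='ee' goto ·  ←P2

Failure links (BFS by depth):
  fail(1) 'e': from fail(0)=0 chase 'e': 0 ⇒ 0;  out=∅∪out(0)=∅
  fail(6) 'a': from fail(0)=0 chase 'a': 0 ⇒ 0;  out=∅∪out(0)=∅
  fail(2) 'ec': from fail(1)=0 chase 'c': 0 ⇒ 0;  out=∅∪out(0)=∅
  fail(7) 'ac': from fail(6)=0 chase 'c': 0 ⇒ 0;  out=∅∪out(0)=∅
  fail(10) 'ee': from fail(1)=0 chase 'e': 0 ⇒ 1;  out={2}∪out(1)={2}
  fail(3) 'ecb': from fail(2)=0 chase 'b': 0 ⇒ 0;  out=∅∪out(0)=∅
  fail(8) 'ace': from fail(7)=0 chase 'e': 0 ⇒ 1;  out=∅∪out(1)=∅
  fail(4) 'ecbd': from fail(3)=0 chase 'd': 0 ⇒ 0;  out=∅∪out(0)=∅
  fail(9) 'acee': from fail(8)=1 chase 'e': 1 ⇒ 10;  out={1}∪out(10)={1,2}
  fail(5) 'ecbde': from fail(4)=0 chase 'e': 0 ⇒ 1;  out={0}∪out(1)={0}

Scan:
i=0 'b': node 0→0
i=1 'd': node 0→0
i=2 'c': node 0→0
i=3 'c': node 0→0
i=4 'e': node 0→1
i=5 'd': node 1→0 (fail-walked)
i=6 'a': node 0→6
i=7 'c': node 6→7
i=8 'e': node 7→8
i=9 'e': node 8→9  ** P1@[6:9],P2@[8:9]
i=10 'b': node 9→0 (fail-walked)
i=11 'a': node 0→6
i=12 'c': node 6→7
i=13 'e': node 7→8
i=14 'e': node 8→9  ** P1@[11:14],P2@[13:14]
i=15 'b': node 9→0 (fail-walked)
i=16 'c': node 0→0
i=17 'b': node 0→0
i=18 'e': node 0→1
i=19 'e': node 1→10  ** P2@[18:19]
i=20 'c': node 10→2 (fail-walked)
i=21 'b': node 2→3
i=22 'd': node 3→4
i=23 'e': node 4→5  ** P0@[19:23]
i=24 'c': node 5→2 (fail-walked)
i=25 'e': node 2→1 (fail-walked)
i=26 'a': node 1→6 (fail-walked)
i=27 'd': node 6→0 (fail-walked)
i=28 'a': node 0→6
i=29 'e': node 6→1 (fail-walked)
i=30 'a': node 1→6 (fail-walked)
i=31 'c': node 6→7
i=32 'b': node 7→0 (fail-walked)

Matches: [[9,1],[9,2],[14,1],[14,2],[19,2],[23,0]]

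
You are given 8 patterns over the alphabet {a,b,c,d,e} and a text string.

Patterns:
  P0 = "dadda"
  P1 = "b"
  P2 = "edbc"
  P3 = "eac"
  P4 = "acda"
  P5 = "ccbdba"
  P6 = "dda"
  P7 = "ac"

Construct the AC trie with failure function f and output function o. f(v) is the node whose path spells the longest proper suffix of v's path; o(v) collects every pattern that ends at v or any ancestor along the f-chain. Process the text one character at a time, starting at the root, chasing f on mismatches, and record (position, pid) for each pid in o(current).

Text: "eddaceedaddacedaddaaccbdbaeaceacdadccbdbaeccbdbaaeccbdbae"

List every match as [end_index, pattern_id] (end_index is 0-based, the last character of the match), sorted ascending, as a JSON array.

Build:
Trie (insert patterns):
  0='ε' goto a→13 b→6 c→17 d→1 e→7
  1='d' goto a→2 d→23
  2='da' goto d→3
  3='dad' goto d→4
  4='dadd' goto a→5
  5='dadda' goto ·  [P0 ends]
  6='b' goto ·  [P1 ends]
  7='e' goto a→11 d→8
  8='ed' goto b→9
  9='edb' goto c→10
  10='edbc' goto ·  [P2 ends]
  11='ea' goto c→12
  12='eac' goto ·  [P3 ends]
  13='a' goto c→14
  14='ac' goto d→15  [P7 ends]
  15='acd' goto a→16
  16='acda' goto ·  [P4 ends]
  17='c' goto c→18
  18='cc' goto b→19
  19='ccb' goto d→20
  20='ccbd' goto b→21
  21='ccbdb' goto a→22
  22='ccbdba' goto ·  [P5 ends]
  23='dd' goto a→24
  24='dda' goto ·  [P6 ends]

Failure links (BFS by depth):
  fail(1) 'd': from fail(0)=0 chase 'd': 0 ⇒ 0;  out=∅∪out(0)=∅
  fail(6) 'b': from fail(0)=0 chase 'b': 0 ⇒ 0;  out={1}∪out(0)={1}
  fail(7) 'e': from fail(0)=0 chase 'e': 0 ⇒ 0;  out=∅∪out(0)=∅
  fail(13) 'a': from fail(0)=0 chase 'a': 0 ⇒ 0;  out=∅∪out(0)=∅
  fail(17) 'c': from fail(0)=0 chase 'c': 0 ⇒ 0;  out=∅∪out(0)=∅
  fail(2) 'da': from fail(1)=0 chase 'a': 0 ⇒ 13;  out=∅∪out(13)=∅
  fail(8) 'ed': from fail(7)=0 chase 'd': 0 ⇒ 1;  out=∅∪out(1)=∅
  fail(11) 'ea': from fail(7)=0 chase 'a': 0 ⇒ 13;  out=∅∪out(13)=∅
  fail(14) 'ac': from fail(13)=0 chase 'c': 0 ⇒ 17;  out={7}∪out(17)={7}
  fail(18) 'cc': from fail(17)=0 chase 'c': 0 ⇒ 17;  out=∅∪out(17)=∅
  fail(23) 'dd': from fail(1)=0 chase 'd': 0 ⇒ 1;  out=∅∪out(1)=∅
  fail(3) 'dad': from fail(2)=13 chase 'd': 13→0 ⇒ 1;  out=∅∪out(1)=∅
  fail(9) 'edb': from fail(8)=1 chase 'b': 1→0 ⇒ 6;  out=∅∪out(6)={1}
  fail(12) 'eac': from fail(11)=13 chase 'c': 13 ⇒ 14;  out={3}∪out(14)={3,7}
  fail(15) 'acd': from fail(14)=17 chase 'd': 17→0 ⇒ 1;  out=∅∪out(1)=∅
  fail(19) 'ccb': from fail(18)=17 chase 'b': 17→0 ⇒ 6;  out=∅∪out(6)={1}
  fail(24) 'dda': from fail(23)=1 chase 'a': 1 ⇒ 2;  out={6}∪out(2)={6}
  fail(4) 'dadd': from fail(3)=1 chase 'd': 1 ⇒ 23;  out=∅∪out(23)=∅
  fail(10) 'edbc': from fail(9)=6 chase 'c': 6→0 ⇒ 17;  out={2}∪out(17)={2}
  fail(16) 'acda': from fail(15)=1 chase 'a': 1 ⇒ 2;  out={4}∪out(2)={4}
  fail(20) 'ccbd': from fail(19)=6 chase 'd': 6→0 ⇒ 1;  out=∅∪out(1)=∅
  fail(5) 'dadda': from fail(4)=23 chase 'a': 23 ⇒ 24;  out={0}∪out(24)={0,6}
  fail(21) 'ccbdb': from fail(20)=1 chase 'b': 1→0 ⇒ 6;  out=∅∪out(6)={1}
  fail(22) 'ccbdba': from fail(21)=6 chase 'a': 6→0 ⇒ 13;  out={5}∪out(13)={5}

Run:
pos 0 'e': at 7
pos 1 'd': at 8
pos 2 'd': at 23 ·f
pos 3 'a': at 24  → match P6@[1:3]
pos 4 'c': at 14 ·f  → match P7@[3:4]
pos 5 'e': at 7 ·f
pos 6 'e': at 7 ·f
pos 7 'd': at 8
pos 8 'a': at 2 ·f
pos 9 'd': at 3
pos 10 'd': at 4
pos 11 'a': at 5  → match P0@[7:11],P6@[9:11]
pos 12 'c': at 14 ·f  → match P7@[11:12]
pos 13 'e': at 7 ·f
pos 14 'd': at 8
pos 15 'a': at 2 ·f
pos 16 'd': at 3
pos 17 'd': at 4
pos 18 'a': at 5  → match P0@[14:18],P6@[16:18]
pos 19 'a': at 13 ·f
pos 20 'c': at 14  → match P7@[19:20]
pos 21 'c': at 18 ·f
pos 22 'b': at 19  → match P1@[22:22]
pos 23 'd': at 20
pos 24 'b': at 21  → match P1@[24:24]
pos 25 'a': at 22  → match P5@[20:25]
pos 26 'e': at 7 ·f
pos 27 'a': at 11
pos 28 'c': at 12  → match P3@[26:28],P7@[27:28]
pos 29 'e': at 7 ·f
pos 30 'a': at 11
pos 31 'c': at 12  → match P3@[29:31],P7@[30:31]
pos 32 'd': at 15 ·f
pos 33 'a': at 16  → match P4@[30:33]
pos 34 'd': at 3 ·f
pos 35 'c': at 17 ·f
pos 36 'c': at 18
pos 37 'b': at 19  → match P1@[37:37]
pos 38 'd': at 20
pos 39 'b': at 21  → match P1@[39:39]
pos 40 'a': at 22  → match P5@[35:40]
pos 41 'e': at 7 ·f
pos 42 'c': at 17 ·f
pos 43 'c': at 18
pos 44 'b': at 19  → match P1@[44:44]
pos 45 'd': at 20
pos 46 'b': at 21  → match P1@[46:46]
pos 47 'a': at 22  → match P5@[42:47]
pos 48 'a': at 13 ·f
pos 49 'e': at 7 ·f
pos 50 'c': at 17 ·f
pos 51 'c': at 18
pos 52 'b': at 19  → match P1@[52:52]
pos 53 'd': at 20
pos 54 'b': at 21  → match P1@[54:54]
pos 55 'a': at 22  → match P5@[50:55]
pos 56 'e': at 7 ·f

Matches: [[3,6],[4,7],[11,0],[11,6],[12,7],[18,0],[18,6],[20,7],[22,1],[24,1],[25,5],[28,3],[28,7],[31,3],[31,7],[33,4],[37,1],[39,1],[40,5],[44,1],[46,1],[47,5],[52,1],[54,1],[55,5]]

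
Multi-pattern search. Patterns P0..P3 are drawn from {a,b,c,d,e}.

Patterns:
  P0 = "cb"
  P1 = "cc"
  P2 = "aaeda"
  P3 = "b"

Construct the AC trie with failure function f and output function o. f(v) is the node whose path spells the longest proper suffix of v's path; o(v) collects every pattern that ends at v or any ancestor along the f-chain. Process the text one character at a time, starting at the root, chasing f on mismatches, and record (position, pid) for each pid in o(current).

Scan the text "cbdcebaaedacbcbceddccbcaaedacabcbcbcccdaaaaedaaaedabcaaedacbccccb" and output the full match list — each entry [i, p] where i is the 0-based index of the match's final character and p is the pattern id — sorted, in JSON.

Build:
Trie (insert patterns):
  0='ε' goto a→4 b→9 c→1
  1='c' goto b→2 c→3
  2='cb' goto ·  [P0 ends]
  3='cc' goto ·  [P1 ends]
  4='a' goto a→5
  5='aa' goto e→6
  6='aae' goto d→7
  7='aaed' goto a→8
  8='aaeda' goto ·  [P2 ends]
  9='b' goto ·  [P3 ends]

BFS fail/out derivation:
  fail(1) 'c': from fail(0)=0 chase 'c': 0 ⇒ 0;  out=∅∪out(0)=∅
  fail(4) 'a': from fail(0)=0 chase 'a': 0 ⇒ 0;  out=∅∪out(0)=∅
  fail(9) 'b': from fail(0)=0 chase 'b': 0 ⇒ 0;  out={3}∪out(0)={3}
  fail(2) 'cb': from fail(1)=0 chase 'b': 0 ⇒ 9;  out={0}∪out(9)={0,3}
  fail(3) 'cc': from fail(1)=0 chase 'c': 0 ⇒ 1;  out={1}∪out(1)={1}
  fail(5) 'aa': from fail(4)=0 chase 'a': 0 ⇒ 4;  out=∅∪out(4)=∅
  fail(6) 'aae': from fail(5)=4 chase 'e': 4→0 ⇒ 0;  out=∅∪out(0)=∅
  fail(7) 'aaed': from fail(6)=0 chase 'd': 0 ⇒ 0;  out=∅∪out(0)=∅
  fail(8) 'aaeda': from fail(7)=0 chase 'a': 0 ⇒ 4;  out={2}∪out(4)={2}

Text stream:
pos 0 'c': at 1
pos 1 'b': at 2  emit P0@[0:1],P3@[1:1]
pos 2 'd': at 0 (fail-walked)
pos 3 'c': at 1
pos 4 'e': at 0 (fail-walked)
pos 5 'b': at 9  emit P3@[5:5]
pos 6 'a': at 4 (fail-walked)
pos 7 'a': at 5
pos 8 'e': at 6
pos 9 'd': at 7
pos 10 'a': at 8  emit P2@[6:10]
pos 11 'c': at 1 (fail-walked)
pos 12 'b': at 2  emit P0@[11:12],P3@[12:12]
pos 13 'c': at 1 (fail-walked)
pos 14 'b': at 2  emit P0@[13:14],P3@[14:14]
pos 15 'c': at 1 (fail-walked)
pos 16 'e': at 0 (fail-walked)
pos 17 'd': at 0
pos 18 'd': at 0
pos 19 'c': at 1
pos 20 'c': at 3  emit P1@[19:20]
pos 21 'b': at 2 (fail-walked)  emit P0@[20:21],P3@[21:21]
pos 22 'c': at 1 (fail-walked)
pos 23 'a': at 4 (fail-walked)
pos 24 'a': at 5
pos 25 'e': at 6
pos 26 'd': at 7
pos 27 'a': at 8  emit P2@[23:27]
pos 28 'c': at 1 (fail-walked)
pos 29 'a': at 4 (fail-walked)
pos 30 'b': at 9 (fail-walked)  emit P3@[30:30]
pos 31 'c': at 1 (fail-walked)
pos 32 'b': at 2  emit P0@[31:32],P3@[32:32]
pos 33 'c': at 1 (fail-walked)
pos 34 'b': at 2  emit P0@[33:34],P3@[34:34]
pos 35 'c': at 1 (fail-walked)
pos 36 'c': at 3  emit P1@[35:36]
pos 37 'c': at 3 (fail-walked)  emit P1@[36:37]
pos 38 'd': at 0 (fail-walked)
pos 39 'a': at 4
pos 40 'a': at 5
pos 41 'a': at 5 (fail-walked)
pos 42 'a': at 5 (fail-walked)
pos 43 'e': at 6
pos 44 'd': at 7
pos 45 'a': at 8  emit P2@[41:45]
pos 46 'a': at 5 (fail-walked)
pos 47 'a': at 5 (fail-walked)
pos 48 'e': at 6
pos 49 'd': at 7
pos 50 'a': at 8  emit P2@[46:50]
pos 51 'b': at 9 (fail-walked)  emit P3@[51:51]
pos 52 'c': at 1 (fail-walked)
pos 53 'a': at 4 (fail-walked)
pos 54 'a': at 5
pos 55 'e': at 6
pos 56 'd': at 7
pos 57 'a': at 8  emit P2@[53:57]
pos 58 'c': at 1 (fail-walked)
pos 59 'b': at 2  emit P0@[58:59],P3@[59:59]
pos 60 'c': at 1 (fail-walked)
pos 61 'c': at 3  emit P1@[60:61]
pos 62 'c': at 3 (fail-walked)  emit P1@[61:62]
pos 63 'c': at 3 (fail-walked)  emit P1@[62:63]
pos 64 'b': at 2 (fail-walked)  emit P0@[63:64],P3@[64:64]

All matches (sorted): [[1,0],[1,3],[5,3],[10,2],[12,0],[12,3],[14,0],[14,3],[20,1],[21,0],[21,3],[27,2],[30,3],[32,0],[32,3],[34,0],[34,3],[36,1],[37,1],[45,2],[50,2],[51,3],[57,2],[59,0],[59,3],[61,1],[62,1],[63,1],[64,0],[64,3]]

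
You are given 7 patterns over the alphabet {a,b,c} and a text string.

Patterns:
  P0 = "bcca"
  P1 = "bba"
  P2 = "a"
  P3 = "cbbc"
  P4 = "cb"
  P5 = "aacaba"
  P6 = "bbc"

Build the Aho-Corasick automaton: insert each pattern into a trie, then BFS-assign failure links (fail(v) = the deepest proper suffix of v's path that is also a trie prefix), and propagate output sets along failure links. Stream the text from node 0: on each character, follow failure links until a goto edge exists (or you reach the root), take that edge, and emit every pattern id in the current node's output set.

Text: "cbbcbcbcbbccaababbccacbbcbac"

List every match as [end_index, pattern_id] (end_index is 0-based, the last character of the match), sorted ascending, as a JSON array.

Build:
Trie (insert patterns):
  0='ε' goto a→7 b→1 c→8
  1='b' goto b→5 c→2
  2='bc' goto c→3
  3='bcc' goto a→4
  4='bcca' goto ·  [P0 ends]
  5='bb' goto a→6 c→17
  6='bba' goto ·  [P1 ends]
  7='a' goto a→12  [P2 ends]
  8='c' goto b→9
  9='cb' goto b→10  [P4 ends]
  10='cbb' goto c→11
  11='cbbc' goto ·  [P3 ends]
  12='aa' goto c→13
  13='aac' goto a→14
  14='aaca' goto b→15
  15='aacab' goto a→16
  16='aacaba' goto ·  [P5 ends]
  17='bbc' goto ·  [P6 ends]

BFS fail/out derivation:
  fail(1) 'b': from fail(0)=0 chase 'b': 0 ⇒ 0;  out=∅∪out(0)=∅
  fail(7) 'a': from fail(0)=0 chase 'a': 0 ⇒ 0;  out={2}∪out(0)={2}
  fail(8) 'c': from fail(0)=0 chase 'c': 0 ⇒ 0;  out=∅∪out(0)=∅
  fail(2) 'bc': from fail(1)=0 chase 'c': 0 ⇒ 8;  out=∅∪out(8)=∅
  fail(5) 'bb': from fail(1)=0 chase 'b': 0 ⇒ 1;  out=∅∪out(1)=∅
  fail(9) 'cb': from fail(8)=0 chase 'b': 0 ⇒ 1;  out={4}∪out(1)={4}
  fail(12) 'aa': from fail(7)=0 chase 'a': 0 ⇒ 7;  out=∅∪out(7)={2}
  fail(3) 'bcc': from fail(2)=8 chase 'c': 8→0 ⇒ 8;  out=∅∪out(8)=∅
  fail(6) 'bba': from fail(5)=1 chase 'a': 1→0 ⇒ 7;  out={1}∪out(7)={1,2}
  fail(10) 'cbb': from fail(9)=1 chase 'b': 1 ⇒ 5;  out=∅∪out(5)=∅
  fail(13) 'aac': from fail(12)=7 chase 'c': 7→0 ⇒ 8;  out=∅∪out(8)=∅
  fail(17) 'bbc': from fail(5)=1 chase 'c': 1 ⇒ 2;  out={6}∪out(2)={6}
  fail(4) 'bcca': from fail(3)=8 chase 'a': 8→0 ⇒ 7;  out={0}∪out(7)={0,2}
  fail(11) 'cbbc': from fail(10)=5 chase 'c': 5 ⇒ 17;  out={3}∪out(17)={3,6}
  fail(14) 'aaca': from fail(13)=8 chase 'a': 8→0 ⇒ 7;  out=∅∪out(7)={2}
  fail(15) 'aacab': from fail(14)=7 chase 'b': 7→0 ⇒ 1;  out=∅∪out(1)=∅
  fail(16) 'aacaba': from fail(15)=1 chase 'a': 1→0 ⇒ 7;  out={5}∪out(7)={2,5}

Run:
pos 0 'c': at 8
pos 1 'b': at 9  emit P4@[0:1]
pos 2 'b': at 10
pos 3 'c': at 11  emit P3@[0:3],P6@[1:3]
pos 4 'b': at 9 (fail-walked)  emit P4@[3:4]
pos 5 'c': at 2 (fail-walked)
pos 6 'b': at 9 (fail-walked)  emit P4@[5:6]
pos 7 'c': at 2 (fail-walked)
pos 8 'b': at 9 (fail-walked)  emit P4@[7:8]
pos 9 'b': at 10
pos 10 'c': at 11  emit P3@[7:10],P6@[8:10]
pos 11 'c': at 3 (fail-walked)
pos 12 'a': at 4  emit P0@[9:12],P2@[12:12]
pos 13 'a': at 12 (fail-walked)  emit P2@[13:13]
pos 14 'b': at 1 (fail-walked)
pos 15 'a': at 7 (fail-walked)  emit P2@[15:15]
pos 16 'b': at 1 (fail-walked)
pos 17 'b': at 5
pos 18 'c': at 17  emit P6@[16:18]
pos 19 'c': at 3 (fail-walked)
pos 20 'a': at 4  emit P0@[17:20],P2@[20:20]
pos 21 'c': at 8 (fail-walked)
pos 22 'b': at 9  emit P4@[21:22]
pos 23 'b': at 10
pos 24 'c': at 11  emit P3@[21:24],P6@[22:24]
pos 25 'b': at 9 (fail-walked)  emit P4@[24:25]
pos 26 'a': at 7 (fail-walked)  emit P2@[26:26]
pos 27 'c': at 8 (fail-walked)

Result: [[1,4],[3,3],[3,6],[4,4],[6,4],[8,4],[10,3],[10,6],[12,0],[12,2],[13,2],[15,2],[18,6],[20,0],[20,2],[22,4],[24,3],[24,6],[25,4],[26,2]]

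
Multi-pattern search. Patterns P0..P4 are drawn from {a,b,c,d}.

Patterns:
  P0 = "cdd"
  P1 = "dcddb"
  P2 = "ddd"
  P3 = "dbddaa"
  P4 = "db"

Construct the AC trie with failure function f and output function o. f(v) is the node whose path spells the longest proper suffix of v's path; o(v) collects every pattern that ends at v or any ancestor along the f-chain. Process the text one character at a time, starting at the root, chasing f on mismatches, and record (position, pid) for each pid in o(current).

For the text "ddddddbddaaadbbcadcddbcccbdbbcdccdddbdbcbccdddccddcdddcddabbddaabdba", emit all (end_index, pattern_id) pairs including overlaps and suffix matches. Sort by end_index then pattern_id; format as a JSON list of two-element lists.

Build automaton:
Trie (insert patterns):
  0='ε' goto c→1 d→4
  1='c' goto d→2
  2='cd' goto d→3
  3='cdd' goto ·  [P0 ends]
  4='d' goto b→11 c→5 d→9
  5='dc' goto d→6
  6='dcd' goto d→7
  7='dcdd' goto b→8
  8='dcddb' goto ·  [P1 ends]
  9='dd' goto d→10
  10='ddd' goto ·  [P2 ends]
  11='db' goto d→12  [P4 ends]
  12='dbd' goto d→13
  13='dbdd' goto a→14
  14='dbdda' goto a→15
  15='dbddaa' goto ·  [P3 ends]

BFS fail/out derivation:
  fail(1) 'c': from fail(0)=0 chase 'c': 0 ⇒ 0;  out=∅∪out(0)=∅
  fail(4) 'd': from fail(0)=0 chase 'd': 0 ⇒ 0;  out=∅∪out(0)=∅
  fail(2) 'cd': from fail(1)=0 chase 'd': 0 ⇒ 4;  out=∅∪out(4)=∅
  fail(5) 'dc': from fail(4)=0 chase 'c': 0 ⇒ 1;  out=∅∪out(1)=∅
  fail(9) 'dd': from fail(4)=0 chase 'd': 0 ⇒ 4;  out=∅∪out(4)=∅
  fail(11) 'db': from fail(4)=0 chase 'b': 0 ⇒ 0;  out={4}∪out(0)={4}
  fail(3) 'cdd': from fail(2)=4 chase 'd': 4 ⇒ 9;  out={0}∪out(9)={0}
  fail(6) 'dcd': from fail(5)=1 chase 'd': 1 ⇒ 2;  out=∅∪out(2)=∅
  fail(10) 'ddd': from fail(9)=4 chase 'd': 4 ⇒ 9;  out={2}∪out(9)={2}
  fail(12) 'dbd': from fail(11)=0 chase 'd': 0 ⇒ 4;  out=∅∪out(4)=∅
  fail(7) 'dcdd': from fail(6)=2 chase 'd': 2 ⇒ 3;  out=∅∪out(3)={0}
  fail(13) 'dbdd': from fail(12)=4 chase 'd': 4 ⇒ 9;  out=∅∪out(9)=∅
  fail(8) 'dcddb': from fail(7)=3 chase 'b': 3→9→4 ⇒ 11;  out={1}∪out(11)={1,4}
  fail(14) 'dbdda': from fail(13)=9 chase 'a': 9→4→0 ⇒ 0;  out=∅∪out(0)=∅
  fail(15) 'dbddaa': from fail(14)=0 chase 'a': 0 ⇒ 0;  out={3}∪out(0)={3}

Run:
[0] read 'd'  n0⇒n4
[1] read 'd'  n4⇒n9
[2] read 'd'  n9⇒n10  ** P2@[0:2]
[3] read 'd'  n10⇒n10 (via fail)  ** P2@[1:3]
[4] read 'd'  n10⇒n10 (via fail)  ** P2@[2:4]
[5] read 'd'  n10⇒n10 (via fail)  ** P2@[3:5]
[6] read 'b'  n10⇒n11 (via fail)  ** P4@[5:6]
[7] read 'd'  n11⇒n12
[8] read 'd'  n12⇒n13
[9] read 'a'  n13⇒n14
[10] read 'a'  n14⇒n15  ** P3@[5:10]
[11] read 'a'  n15⇒n0 (via fail)
[12] read 'd'  n0⇒n4
[13] read 'b'  n4⇒n11  ** P4@[12:13]
[14] read 'b'  n11⇒n0 (via fail)
[15] read 'c'  n0⇒n1
[16] read 'a'  n1⇒n0 (via fail)
[17] read 'd'  n0⇒n4
[18] read 'c'  n4⇒n5
[19] read 'd'  n5⇒n6
[20] read 'd'  n6⇒n7  ** P0@[18:20]
[21] read 'b'  n7⇒n8  ** P1@[17:21],P4@[20:21]
[22] read 'c'  n8⇒n1 (via fail)
[23] read 'c'  n1⇒n1 (via fail)
[24] read 'c'  n1⇒n1 (via fail)
[25] read 'b'  n1⇒n0 (via fail)
[26] read 'd'  n0⇒n4
[27] read 'b'  n4⇒n11  ** P4@[26:27]
[28] read 'b'  n11⇒n0 (via fail)
[29] read 'c'  n0⇒n1
[30] read 'd'  n1⇒n2
[31] read 'c'  n2⇒n5 (via fail)
[32] read 'c'  n5⇒n1 (via fail)
[33] read 'd'  n1⇒n2
[34] read 'd'  n2⇒n3  ** P0@[32:34]
[35] read 'd'  n3⇒n10 (via fail)  ** P2@[33:35]
[36] read 'b'  n10⇒n11 (via fail)  ** P4@[35:36]
[37] read 'd'  n11⇒n12
[38] read 'b'  n12⇒n11 (via fail)  ** P4@[37:38]
[39] read 'c'  n11⇒n1 (via fail)
[40] read 'b'  n1⇒n0 (via fail)
[41] read 'c'  n0⇒n1
[42] read 'c'  n1⇒n1 (via fail)
[43] read 'd'  n1⇒n2
[44] read 'd'  n2⇒n3  ** P0@[42:44]
[45] read 'd'  n3⇒n10 (via fail)  ** P2@[43:45]
[46] read 'c'  n10⇒n5 (via fail)
[47] read 'c'  n5⇒n1 (via fail)
[48] read 'd'  n1⇒n2
[49] read 'd'  n2⇒n3  ** P0@[47:49]
[50] read 'c'  n3⇒n5 (via fail)
[51] read 'd'  n5⇒n6
[52] read 'd'  n6⇒n7  ** P0@[50:52]
[53] read 'd'  n7⇒n10 (via fail)  ** P2@[51:53]
[54] read 'c'  n10⇒n5 (via fail)
[55] read 'd'  n5⇒n6
[56] read 'd'  n6⇒n7  ** P0@[54:56]
[57] read 'a'  n7⇒n0 (via fail)
[58] read 'b'  n0⇒n0
[59] read 'b'  n0⇒n0
[60] read 'd'  n0⇒n4
[61] read 'd'  n4⇒n9
[62] read 'a'  n9⇒n0 (via fail)
[63] read 'a'  n0⇒n0
[64] read 'b'  n0⇒n0
[65] read 'd'  n0⇒n4
[66] read 'b'  n4⇒n11  ** P4@[65:66]
[67] read 'a'  n11⇒n0 (via fail)

Matches: [[2,2],[3,2],[4,2],[5,2],[6,4],[10,3],[13,4],[20,0],[21,1],[21,4],[27,4],[34,0],[35,2],[36,4],[38,4],[44,0],[45,2],[49,0],[52,0],[53,2],[56,0],[66,4]]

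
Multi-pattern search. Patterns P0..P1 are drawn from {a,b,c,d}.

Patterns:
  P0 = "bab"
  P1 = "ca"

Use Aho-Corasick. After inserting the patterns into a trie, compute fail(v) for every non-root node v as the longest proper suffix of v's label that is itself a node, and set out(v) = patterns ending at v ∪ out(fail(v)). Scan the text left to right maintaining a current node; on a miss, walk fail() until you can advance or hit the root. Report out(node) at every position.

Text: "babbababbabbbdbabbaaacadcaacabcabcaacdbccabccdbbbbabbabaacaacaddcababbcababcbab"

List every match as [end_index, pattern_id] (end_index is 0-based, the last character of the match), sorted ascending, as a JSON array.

Build:
Trie nodes:
  0='ε' goto b→1 c→4
  1='b' goto a→2
  2='ba' goto b→3
  3='bab' goto ·  [P0 ends]
  4='c' goto a→5
  5='ca' goto ·  [P1 ends]

Failure links (BFS by depth):
  fail(1) 'b': from fail(0)=0 chase 'b': 0 ⇒ 0;  out=∅∪out(0)=∅
  fail(4) 'c': from fail(0)=0 chase 'c': 0 ⇒ 0;  out=∅∪out(0)=∅
  fail(2) 'ba': from fail(1)=0 chase 'a': 0 ⇒ 0;  out=∅∪out(0)=∅
  fail(5) 'ca': from fail(4)=0 chase 'a': 0 ⇒ 0;  out={1}∪out(0)={1}
  fail(3) 'bab': from fail(2)=0 chase 'b': 0 ⇒ 1;  out={0}∪out(1)={0}

Text stream:
i=0 'b': node 0→1
i=1 'a': node 1→2
i=2 'b': node 2→3  emit P0@[0:2]
i=3 'b': node 3→1 ·f
i=4 'a': node 1→2
i=5 'b': node 2→3  emit P0@[3:5]
i=6 'a': node 3→2 ·f
i=7 'b': node 2→3  emit P0@[5:7]
i=8 'b': node 3→1 ·f
i=9 'a': node 1→2
i=10 'b': node 2→3  emit P0@[8:10]
i=11 'b': node 3→1 ·f
i=12 'b': node 1→1 ·f
i=13 'd': node 1→0 ·f
i=14 'b': node 0→1
i=15 'a': node 1→2
i=16 'b': node 2→3  emit P0@[14:16]
i=17 'b': node 3→1 ·f
i=18 'a': node 1→2
i=19 'a': node 2→0 ·f
i=20 'a': node 0→0
i=21 'c': node 0→4
i=22 'a': node 4→5  emit P1@[21:22]
i=23 'd': node 5→0 ·f
i=24 'c': node 0→4
i=25 'a': node 4→5  emit P1@[24:25]
i=26 'a': node 5→0 ·f
i=27 'c': node 0→4
i=28 'a': node 4→5  emit P1@[27:28]
i=29 'b': node 5→1 ·f
i=30 'c': node 1→4 ·f
i=31 'a': node 4→5  emit P1@[30:31]
i=32 'b': node 5→1 ·f
i=33 'c': node 1→4 ·f
i=34 'a': node 4→5  emit P1@[33:34]
i=35 'a': node 5→0 ·f
i=36 'c': node 0→4
i=37 'd': node 4→0 ·f
i=38 'b': node 0→1
i=39 'c': node 1→4 ·f
i=40 'c': node 4→4 ·f
i=41 'a': node 4→5  emit P1@[40:41]
i=42 'b': node 5→1 ·f
i=43 'c': node 1→4 ·f
i=44 'c': node 4→4 ·f
i=45 'd': node 4→0 ·f
i=46 'b': node 0→1
i=47 'b': node 1→1 ·f
i=48 'b': node 1→1 ·f
i=49 'b': node 1→1 ·f
i=50 'a': node 1→2
i=51 'b': node 2→3  emit P0@[49:51]
i=52 'b': node 3→1 ·f
i=53 'a': node 1→2
i=54 'b': node 2→3  emit P0@[52:54]
i=55 'a': node 3→2 ·f
i=56 'a': node 2→0 ·f
i=57 'c': node 0→4
i=58 'a': node 4→5  emit P1@[57:58]
i=59 'a': node 5→0 ·f
i=60 'c': node 0→4
i=61 'a': node 4→5  emit P1@[60:61]
i=62 'd': node 5→0 ·f
i=63 'd': node 0→0
i=64 'c': node 0→4
i=65 'a': node 4→5  emit P1@[64:65]
i=66 'b': node 5→1 ·f
i=67 'a': node 1→2
i=68 'b': node 2→3  emit P0@[66:68]
i=69 'b': node 3→1 ·f
i=70 'c': node 1→4 ·f
i=71 'a': node 4→5  emit P1@[70:71]
i=72 'b': node 5→1 ·f
i=73 'a': node 1→2
i=74 'b': node 2→3  emit P0@[72:74]
i=75 'c': node 3→4 ·f
i=76 'b': node 4→1 ·f
i=77 'a': node 1→2
i=78 'b': node 2→3  emit P0@[76:78]

Result: [[2,0],[5,0],[7,0],[10,0],[16,0],[22,1],[25,1],[28,1],[31,1],[34,1],[41,1],[51,0],[54,0],[58,1],[61,1],[65,1],[68,0],[71,1],[74,0],[78,0]]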